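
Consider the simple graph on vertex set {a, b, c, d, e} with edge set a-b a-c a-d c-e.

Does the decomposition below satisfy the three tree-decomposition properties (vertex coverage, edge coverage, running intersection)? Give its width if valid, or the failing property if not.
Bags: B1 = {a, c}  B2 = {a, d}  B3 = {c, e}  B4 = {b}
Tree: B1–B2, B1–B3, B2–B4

No — edge (a,b) lies in no bag.

A tree decomposition must satisfy three properties: every vertex lies in some bag; for every edge, both endpoints lie together in some bag; and for every vertex, the bags containing it form a connected subtree. Here edge (a,b) lies in no bag, so the decomposition is invalid.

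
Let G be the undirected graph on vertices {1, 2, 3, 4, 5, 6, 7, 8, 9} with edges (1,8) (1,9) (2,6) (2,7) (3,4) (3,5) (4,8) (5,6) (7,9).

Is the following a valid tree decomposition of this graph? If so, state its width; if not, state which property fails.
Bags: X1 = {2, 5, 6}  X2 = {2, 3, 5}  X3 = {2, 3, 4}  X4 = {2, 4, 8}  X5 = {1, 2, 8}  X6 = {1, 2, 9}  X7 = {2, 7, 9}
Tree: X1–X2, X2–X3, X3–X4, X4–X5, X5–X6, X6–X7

Yes; width 2.

Vertex coverage: the bags together contain {1, 2, 3, 4, 5, 6, 7, 8, 9}, the full vertex set. Edge coverage: each edge of G has both endpoints in at least one bag. Running intersection: for every vertex, the bags containing it form a connected subtree. All three properties hold, so this is a valid tree decomposition of width max|bag| − 1 = 2, and hence tw(G) ≤ 2.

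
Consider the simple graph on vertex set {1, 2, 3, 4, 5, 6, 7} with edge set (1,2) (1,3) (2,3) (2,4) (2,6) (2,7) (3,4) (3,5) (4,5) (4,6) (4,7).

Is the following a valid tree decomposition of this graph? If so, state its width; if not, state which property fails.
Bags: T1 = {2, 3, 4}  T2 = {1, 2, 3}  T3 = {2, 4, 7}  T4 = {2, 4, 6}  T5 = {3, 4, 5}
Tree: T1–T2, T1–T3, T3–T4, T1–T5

Yes; width 2.

Checking the three conditions: (i) the bags cover all of {1, 2, 3, 4, 5, 6, 7}; (ii) for each edge, some bag contains both endpoints; (iii) the bags containing any fixed vertex form a subtree. All hold, so the decomposition is valid with width 3 − 1 = 2.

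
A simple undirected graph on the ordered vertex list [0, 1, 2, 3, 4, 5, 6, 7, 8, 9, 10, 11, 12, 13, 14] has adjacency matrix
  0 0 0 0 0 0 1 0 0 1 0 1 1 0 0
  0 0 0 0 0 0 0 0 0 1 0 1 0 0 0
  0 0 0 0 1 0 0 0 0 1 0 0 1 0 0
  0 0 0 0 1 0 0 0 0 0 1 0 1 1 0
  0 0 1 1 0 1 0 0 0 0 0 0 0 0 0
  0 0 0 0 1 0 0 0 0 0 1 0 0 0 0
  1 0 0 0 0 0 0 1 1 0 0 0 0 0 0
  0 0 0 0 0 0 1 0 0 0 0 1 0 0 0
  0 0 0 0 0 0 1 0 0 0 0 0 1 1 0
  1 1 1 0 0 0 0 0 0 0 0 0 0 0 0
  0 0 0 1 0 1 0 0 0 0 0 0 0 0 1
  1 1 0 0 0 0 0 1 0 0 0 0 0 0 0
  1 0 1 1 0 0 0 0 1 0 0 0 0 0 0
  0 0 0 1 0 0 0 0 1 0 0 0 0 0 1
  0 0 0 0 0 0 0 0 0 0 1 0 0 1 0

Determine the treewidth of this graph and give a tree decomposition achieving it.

Treewidth 3.
One such decomposition:
Bags: B1 = {1, 7, 9, 11}  B2 = {0, 7, 9, 11}  B3 = {0, 6, 7, 9}  B4 = {0, 2, 6, 9}  B5 = {0, 2, 6, 12}  B6 = {2, 6, 8, 12}  B7 = {2, 4, 8, 12}  B8 = {3, 4, 8, 12}  B9 = {3, 4, 8, 13}  B10 = {3, 4, 5, 13}  B11 = {3, 5, 10, 13}  B12 = {5, 10, 13, 14}
Tree: B1–B2, B2–B3, B3–B4, B4–B5, B5–B6, B6–B7, B7–B8, B8–B9, B9–B10, B10–B11, B11–B12

Every bag has size at most 4, so the width is 4 − 1 = 3 and tw(G) ≤ 3. For the lower bound: the 4 vertex sets {1,7,11}, {9}, {0}, {2,6,8,12} are disjoint, each induces a connected subgraph, and every pair is joined by at least one edge of G. Contracting each set to a single vertex therefore yields K_{4} as a minor, and since treewidth is minor-monotone, tw(G) ≥ tw(K_{4}) = 3. Combining the bounds, tw(G) = 3.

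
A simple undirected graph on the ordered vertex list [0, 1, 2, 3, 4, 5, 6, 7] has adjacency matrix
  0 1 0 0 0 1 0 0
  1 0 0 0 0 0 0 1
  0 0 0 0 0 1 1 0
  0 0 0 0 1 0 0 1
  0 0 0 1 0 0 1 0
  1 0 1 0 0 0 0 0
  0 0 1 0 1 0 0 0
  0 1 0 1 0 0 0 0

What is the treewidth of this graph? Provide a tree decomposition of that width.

Each bag holds 3 vertices, so the decomposition has width 2, which upper-bounds the treewidth. The edges 3–4–6–2–5–0–1–7–3 form a cycle, so G is not a tree and its treewidth is at least 2. Hence tw(G) = 2 exactly.

Treewidth 2.
One optimal decomposition is:
Bags: B1 = {3, 4, 6}  B2 = {2, 3, 6}  B3 = {2, 3, 5}  B4 = {0, 3, 5}  B5 = {0, 1, 3}  B6 = {1, 3, 7}
Tree: B1–B2, B2–B3, B3–B4, B4–B5, B5–B6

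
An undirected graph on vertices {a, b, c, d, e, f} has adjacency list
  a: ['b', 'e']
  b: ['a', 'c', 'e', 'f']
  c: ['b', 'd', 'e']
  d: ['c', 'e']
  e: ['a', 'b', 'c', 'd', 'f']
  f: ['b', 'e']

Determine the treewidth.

A width-2 tree decomposition is:
Bags: B1 = {a, b, e}  B2 = {b, e, f}  B3 = {b, c, e}  B4 = {c, d, e}
Tree: B1–B2, B1–B3, B3–B4
Each bag holds 3 vertices, so the decomposition has width 2, which upper-bounds the treewidth. On the other hand G contains the 3-clique {c, d, e}. A clique must lie in a single bag of any decomposition, so no decomposition can have width below 2. Therefore the treewidth is 2.

2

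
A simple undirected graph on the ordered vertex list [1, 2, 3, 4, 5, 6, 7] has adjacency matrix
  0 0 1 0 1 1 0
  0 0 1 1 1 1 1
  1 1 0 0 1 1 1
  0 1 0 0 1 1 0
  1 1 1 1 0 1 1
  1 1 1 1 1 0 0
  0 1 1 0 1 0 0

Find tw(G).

A width-3 tree decomposition is:
Bags: B1 = {2, 3, 5, 7}  B2 = {2, 3, 5, 6}  B3 = {1, 3, 5, 6}  B4 = {2, 4, 5, 6}
Tree: B1–B2, B2–B3, B2–B4
The largest bag has 4 vertices, giving width 3; this decomposition certifies tw(G) ≤ 3. On the other hand G contains the 4-clique {1, 3, 5, 6}. A clique must lie in a single bag of any decomposition, so no decomposition can have width below 3. Combining the bounds, tw(G) = 3.

3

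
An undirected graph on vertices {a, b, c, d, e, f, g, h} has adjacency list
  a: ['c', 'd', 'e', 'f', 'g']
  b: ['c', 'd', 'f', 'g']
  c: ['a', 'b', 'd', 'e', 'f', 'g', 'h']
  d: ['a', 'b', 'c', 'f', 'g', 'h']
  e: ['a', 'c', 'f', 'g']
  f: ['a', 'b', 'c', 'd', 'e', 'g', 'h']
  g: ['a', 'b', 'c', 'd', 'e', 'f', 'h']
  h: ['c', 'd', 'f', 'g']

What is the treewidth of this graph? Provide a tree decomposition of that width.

Treewidth 4.
One such decomposition:
Bags: B1 = {b, c, d, f, g}  B2 = {c, d, f, g, h}  B3 = {a, c, d, f, g}  B4 = {a, c, e, f, g}
Tree: B1–B2, B2–B3, B3–B4

Each bag holds 5 vertices, so the decomposition has width 4, which upper-bounds the treewidth. Conversely, {c, d, f, g, h} is a clique of size 5, and the vertices of any clique must share a bag in every tree decomposition; so some bag has ≥ 5 vertices and tw(G) ≥ 4. Combining the bounds, tw(G) = 4.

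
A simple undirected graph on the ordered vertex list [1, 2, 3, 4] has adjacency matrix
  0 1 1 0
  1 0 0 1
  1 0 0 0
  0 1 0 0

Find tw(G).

1

A width-1 tree decomposition is:
Bags: B1 = {2, 4}  B2 = {1, 2}  B3 = {1, 3}
Tree: B1–B2, B2–B3
The largest bag has 2 vertices, giving width 1; this decomposition certifies tw(G) ≤ 1. Any graph with an edge has treewidth ≥ 1, and G has the edge 4–2. Therefore the treewidth is 1.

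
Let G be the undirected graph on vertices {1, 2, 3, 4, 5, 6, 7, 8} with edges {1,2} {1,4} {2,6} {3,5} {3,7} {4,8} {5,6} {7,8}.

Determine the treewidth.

2

A width-2 tree decomposition is:
Bags: B1 = {1, 2, 4}  B2 = {2, 4, 8}  B3 = {2, 7, 8}  B4 = {2, 3, 7}  B5 = {2, 3, 5}  B6 = {2, 5, 6}
Tree: B1–B2, B2–B3, B3–B4, B4–B5, B5–B6
Every bag has size at most 3, so the width is 3 − 1 = 2 and tw(G) ≤ 2. For the lower bound, G contains the cycle 2–1–4–8–7–3–5–6–2, so G is not a forest; only forests have treewidth ≤ 1, hence tw(G) ≥ 2. Therefore the treewidth is 2.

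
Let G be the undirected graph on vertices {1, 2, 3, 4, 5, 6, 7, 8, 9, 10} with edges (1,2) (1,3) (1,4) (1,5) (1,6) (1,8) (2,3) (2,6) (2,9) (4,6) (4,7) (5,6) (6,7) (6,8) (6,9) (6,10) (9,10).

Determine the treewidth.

2

A width-2 tree decomposition is:
Bags: B1 = {1, 4, 6}  B2 = {1, 2, 6}  B3 = {1, 6, 8}  B4 = {4, 6, 7}  B5 = {1, 5, 6}  B6 = {2, 6, 9}  B7 = {1, 2, 3}  B8 = {6, 9, 10}
Tree: B1–B2, B2–B3, B1–B4, B2–B5, B2–B6, B2–B7, B6–B8
The largest bag has 3 vertices, giving width 2; this decomposition certifies tw(G) ≤ 2. For the lower bound, the 3 vertices {1, 2, 3} are pairwise adjacent, and any tree decomposition puts a clique entirely inside one bag — forcing width ≥ 2. The upper and lower bounds meet at 2, so that is the treewidth.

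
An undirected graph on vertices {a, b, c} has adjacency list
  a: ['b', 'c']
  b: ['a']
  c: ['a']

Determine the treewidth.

A width-1 tree decomposition is:
Bags: B1 = {a, c}  B2 = {a, b}
Tree: B1–B2
Every bag has size at most 2, so the width is 2 − 1 = 1 and tw(G) ≤ 1. Since G has at least one edge (e.g. c–a), it is not an edgeless graph, so tw(G) ≥ 1. The upper and lower bounds meet at 1, so that is the treewidth.

1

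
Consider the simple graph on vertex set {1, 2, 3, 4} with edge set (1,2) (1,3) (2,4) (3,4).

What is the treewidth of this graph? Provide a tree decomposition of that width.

Treewidth 2.
Bags: B1 = {2, 3, 4}  B2 = {1, 2, 3}
Tree: B1–B2

Every bag has size at most 3, so the width is 3 − 1 = 2 and tw(G) ≤ 2. Since 2–4–3–1–2 is a cycle in G, G is not acyclic. Forests are exactly the graphs of treewidth ≤ 1, so tw(G) ≥ 2. Hence tw(G) = 2 exactly.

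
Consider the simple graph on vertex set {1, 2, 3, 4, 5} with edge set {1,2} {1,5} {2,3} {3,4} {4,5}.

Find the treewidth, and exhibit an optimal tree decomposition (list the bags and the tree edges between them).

The largest bag has 3 vertices, giving width 2; this decomposition certifies tw(G) ≤ 2. For the lower bound, G contains the cycle 3–4–5–1–2–3, so G is not a forest; only forests have treewidth ≤ 1, hence tw(G) ≥ 2. The upper and lower bounds meet at 2, so that is the treewidth.

Treewidth 2.
One such decomposition:
Bags: B1 = {3, 4, 5}  B2 = {1, 3, 5}  B3 = {1, 2, 3}
Tree: B1–B2, B2–B3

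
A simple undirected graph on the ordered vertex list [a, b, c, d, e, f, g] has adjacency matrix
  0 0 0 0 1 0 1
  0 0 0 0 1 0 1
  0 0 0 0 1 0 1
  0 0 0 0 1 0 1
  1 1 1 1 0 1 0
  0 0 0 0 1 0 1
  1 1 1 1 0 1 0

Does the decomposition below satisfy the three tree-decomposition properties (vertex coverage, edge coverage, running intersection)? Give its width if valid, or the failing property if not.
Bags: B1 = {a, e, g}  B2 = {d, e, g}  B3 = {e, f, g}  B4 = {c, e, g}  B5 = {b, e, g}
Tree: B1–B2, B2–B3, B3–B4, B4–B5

Yes; width 2.

Checking the three conditions: (i) the bags cover all of {a, b, c, d, e, f, g}; (ii) for each edge, some bag contains both endpoints; (iii) the bags containing any fixed vertex form a subtree. All hold, so the decomposition is valid with width 3 − 1 = 2.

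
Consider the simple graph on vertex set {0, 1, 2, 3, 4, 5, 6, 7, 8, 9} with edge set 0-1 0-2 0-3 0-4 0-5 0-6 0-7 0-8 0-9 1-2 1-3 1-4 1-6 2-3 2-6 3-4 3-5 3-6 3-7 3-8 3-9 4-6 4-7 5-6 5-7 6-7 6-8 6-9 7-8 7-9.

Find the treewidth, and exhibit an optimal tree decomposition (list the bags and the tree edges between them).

Each bag holds 5 vertices, so the decomposition has width 4, which upper-bounds the treewidth. For the lower bound, the 5 vertices {0, 1, 2, 3, 6} are pairwise adjacent, and any tree decomposition puts a clique entirely inside one bag — forcing width ≥ 4. The upper and lower bounds meet at 4, so that is the treewidth.

Treewidth 4.
One optimal decomposition is:
Bags: B1 = {0, 3, 4, 6, 7}  B2 = {0, 1, 3, 4, 6}  B3 = {0, 3, 6, 7, 8}  B4 = {0, 1, 2, 3, 6}  B5 = {0, 3, 6, 7, 9}  B6 = {0, 3, 5, 6, 7}
Tree: B1–B2, B1–B3, B2–B4, B1–B5, B1–B6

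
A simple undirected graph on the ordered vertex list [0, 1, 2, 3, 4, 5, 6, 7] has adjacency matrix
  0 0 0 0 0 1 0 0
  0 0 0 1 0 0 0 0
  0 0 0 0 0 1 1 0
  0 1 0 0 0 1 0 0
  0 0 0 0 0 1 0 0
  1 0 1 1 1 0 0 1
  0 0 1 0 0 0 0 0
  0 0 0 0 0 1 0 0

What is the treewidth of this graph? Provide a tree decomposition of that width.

Treewidth 1.
Bags: B1 = {2, 5}  B2 = {0, 5}  B3 = {2, 6}  B4 = {3, 5}  B5 = {4, 5}  B6 = {5, 7}  B7 = {1, 3}
Tree: B1–B2, B1–B3, B1–B4, B2–B5, B1–B6, B4–B7

The largest bag has 2 vertices, giving width 1; this decomposition certifies tw(G) ≤ 1. G has an edge, so its treewidth is at least 1. The upper and lower bounds meet at 1, so that is the treewidth.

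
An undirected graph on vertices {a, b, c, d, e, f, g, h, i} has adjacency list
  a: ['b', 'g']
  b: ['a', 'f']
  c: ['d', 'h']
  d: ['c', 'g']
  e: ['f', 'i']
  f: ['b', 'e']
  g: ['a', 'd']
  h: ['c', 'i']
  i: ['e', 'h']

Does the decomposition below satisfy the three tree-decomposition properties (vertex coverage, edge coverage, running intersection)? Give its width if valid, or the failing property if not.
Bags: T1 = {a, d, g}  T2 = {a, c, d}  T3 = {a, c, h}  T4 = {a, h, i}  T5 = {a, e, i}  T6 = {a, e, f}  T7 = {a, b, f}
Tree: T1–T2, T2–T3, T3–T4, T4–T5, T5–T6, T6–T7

Every vertex of G appears in some bag (union = {a, b, c, d, e, f, g, h, i}); every edge is covered by a bag; and for each vertex v the set of bags containing v is connected in the bag tree. The decomposition is therefore valid. The largest bag has 3 vertices, so the width is 2.

Yes; width 2.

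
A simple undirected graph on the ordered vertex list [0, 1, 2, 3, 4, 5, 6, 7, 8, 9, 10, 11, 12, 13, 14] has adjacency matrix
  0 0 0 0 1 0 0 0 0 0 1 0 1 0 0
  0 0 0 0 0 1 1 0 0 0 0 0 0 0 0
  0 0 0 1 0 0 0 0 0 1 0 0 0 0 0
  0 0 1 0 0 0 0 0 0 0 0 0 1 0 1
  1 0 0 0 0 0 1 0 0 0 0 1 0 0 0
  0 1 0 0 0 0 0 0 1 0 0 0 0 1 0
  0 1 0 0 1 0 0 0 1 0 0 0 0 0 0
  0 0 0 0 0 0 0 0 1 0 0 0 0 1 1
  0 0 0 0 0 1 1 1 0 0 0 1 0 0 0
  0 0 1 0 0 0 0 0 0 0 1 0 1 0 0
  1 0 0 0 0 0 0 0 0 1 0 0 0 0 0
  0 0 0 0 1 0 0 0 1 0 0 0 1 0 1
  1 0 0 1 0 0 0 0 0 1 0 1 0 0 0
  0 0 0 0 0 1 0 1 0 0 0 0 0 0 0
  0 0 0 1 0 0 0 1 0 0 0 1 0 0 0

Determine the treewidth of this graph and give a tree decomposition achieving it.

Every bag has size at most 4, so the width is 4 − 1 = 3 and tw(G) ≤ 3. For the lower bound: the 4 vertex sets {2,9,10}, {0}, {12}, {3,4,11,14} are disjoint, each induces a connected subgraph, and every pair is joined by at least one edge of G. Contracting each set to a single vertex therefore yields K_{4} as a minor, and since treewidth is minor-monotone, tw(G) ≥ tw(K_{4}) = 3. Combining the bounds, tw(G) = 3.

Treewidth 3.
One such decomposition:
Bags: B1 = {0, 2, 9, 10}  B2 = {0, 2, 9, 12}  B3 = {0, 2, 3, 12}  B4 = {0, 3, 4, 12}  B5 = {3, 4, 11, 12}  B6 = {3, 4, 11, 14}  B7 = {4, 6, 11, 14}  B8 = {6, 8, 11, 14}  B9 = {6, 7, 8, 14}  B10 = {1, 6, 7, 8}  B11 = {1, 5, 7, 8}  B12 = {1, 5, 7, 13}
Tree: B1–B2, B2–B3, B3–B4, B4–B5, B5–B6, B6–B7, B7–B8, B8–B9, B9–B10, B10–B11, B11–B12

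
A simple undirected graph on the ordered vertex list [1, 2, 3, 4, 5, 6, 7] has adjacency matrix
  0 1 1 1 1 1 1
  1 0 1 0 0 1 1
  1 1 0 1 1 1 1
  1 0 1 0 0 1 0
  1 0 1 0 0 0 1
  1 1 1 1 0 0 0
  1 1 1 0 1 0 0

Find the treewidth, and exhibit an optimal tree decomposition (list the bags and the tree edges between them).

The largest bag has 4 vertices, giving width 3; this decomposition certifies tw(G) ≤ 3. For the lower bound, the 4 vertices {1, 2, 3, 6} are pairwise adjacent, and any tree decomposition puts a clique entirely inside one bag — forcing width ≥ 3. Combining the bounds, tw(G) = 3.

Treewidth 3.
One such decomposition:
Bags: B1 = {1, 2, 3, 6}  B2 = {1, 2, 3, 7}  B3 = {1, 3, 4, 6}  B4 = {1, 3, 5, 7}
Tree: B1–B2, B1–B3, B2–B4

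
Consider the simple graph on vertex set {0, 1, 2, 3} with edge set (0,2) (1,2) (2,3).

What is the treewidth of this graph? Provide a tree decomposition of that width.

Treewidth 1.
One such decomposition:
Bags: B1 = {2, 3}  B2 = {0, 2}  B3 = {1, 2}
Tree: B1–B2, B1–B3

Every bag has size at most 2, so the width is 2 − 1 = 1 and tw(G) ≤ 1. G has an edge, so its treewidth is at least 1. Hence tw(G) = 1 exactly.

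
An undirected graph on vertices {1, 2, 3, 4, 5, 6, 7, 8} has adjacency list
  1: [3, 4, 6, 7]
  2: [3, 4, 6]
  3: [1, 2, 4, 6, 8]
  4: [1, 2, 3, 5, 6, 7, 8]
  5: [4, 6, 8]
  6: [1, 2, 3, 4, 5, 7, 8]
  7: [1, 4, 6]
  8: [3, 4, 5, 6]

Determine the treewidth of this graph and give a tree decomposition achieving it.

Treewidth 3.
Bags: B1 = {1, 3, 4, 6}  B2 = {3, 4, 6, 8}  B3 = {4, 5, 6, 8}  B4 = {1, 4, 6, 7}  B5 = {2, 3, 4, 6}
Tree: B1–B2, B2–B3, B1–B4, B1–B5

The largest bag has 4 vertices, giving width 3; this decomposition certifies tw(G) ≤ 3. For the lower bound, the 4 vertices {3, 4, 6, 8} are pairwise adjacent, and any tree decomposition puts a clique entirely inside one bag — forcing width ≥ 3. Therefore the treewidth is 3.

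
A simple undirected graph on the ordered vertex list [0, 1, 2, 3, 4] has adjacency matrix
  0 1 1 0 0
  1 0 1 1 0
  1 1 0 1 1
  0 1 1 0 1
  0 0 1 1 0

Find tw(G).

A width-2 tree decomposition is:
Bags: B1 = {1, 2, 3}  B2 = {2, 3, 4}  B3 = {0, 1, 2}
Tree: B1–B2, B1–B3
The largest bag has 3 vertices, giving width 2; this decomposition certifies tw(G) ≤ 2. For the lower bound, the 3 vertices {0, 1, 2} are pairwise adjacent, and any tree decomposition puts a clique entirely inside one bag — forcing width ≥ 2. Therefore the treewidth is 2.

2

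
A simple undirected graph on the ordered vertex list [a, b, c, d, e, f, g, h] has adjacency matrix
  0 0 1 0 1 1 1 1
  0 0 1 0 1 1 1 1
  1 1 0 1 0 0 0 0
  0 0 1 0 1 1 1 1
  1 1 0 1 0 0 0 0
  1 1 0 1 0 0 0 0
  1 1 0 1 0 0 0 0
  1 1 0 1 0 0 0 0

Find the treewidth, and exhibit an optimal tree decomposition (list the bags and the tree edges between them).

The largest bag has 4 vertices, giving width 3; this decomposition certifies tw(G) ≤ 3. For the lower bound: the 4 vertex sets {b,g}, {d,e}, {a}, {h} are disjoint, each induces a connected subgraph, and every pair is joined by at least one edge of G. Contracting each set to a single vertex therefore yields K_{4} as a minor, and since treewidth is minor-monotone, tw(G) ≥ tw(K_{4}) = 3. Hence tw(G) = 3 exactly.

Treewidth 3.
Bags: B1 = {a, b, d, g}  B2 = {a, b, d, e}  B3 = {a, b, d, h}  B4 = {a, b, d, f}  B5 = {a, b, c, d}
Tree: B1–B2, B2–B3, B3–B4, B4–B5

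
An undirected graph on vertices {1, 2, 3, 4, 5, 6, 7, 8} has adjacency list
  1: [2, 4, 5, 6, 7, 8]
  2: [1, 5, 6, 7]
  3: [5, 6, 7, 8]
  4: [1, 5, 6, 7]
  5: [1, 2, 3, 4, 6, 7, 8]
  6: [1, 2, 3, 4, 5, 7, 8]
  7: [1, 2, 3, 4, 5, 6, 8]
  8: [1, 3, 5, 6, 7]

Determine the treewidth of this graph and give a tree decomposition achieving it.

Treewidth 4.
One optimal decomposition is:
Bags: B1 = {1, 5, 6, 7, 8}  B2 = {3, 5, 6, 7, 8}  B3 = {1, 2, 5, 6, 7}  B4 = {1, 4, 5, 6, 7}
Tree: B1–B2, B1–B3, B3–B4

The largest bag has 5 vertices, giving width 4; this decomposition certifies tw(G) ≤ 4. On the other hand G contains the 5-clique {1, 5, 6, 7, 8}. A clique must lie in a single bag of any decomposition, so no decomposition can have width below 4. The upper and lower bounds meet at 4, so that is the treewidth.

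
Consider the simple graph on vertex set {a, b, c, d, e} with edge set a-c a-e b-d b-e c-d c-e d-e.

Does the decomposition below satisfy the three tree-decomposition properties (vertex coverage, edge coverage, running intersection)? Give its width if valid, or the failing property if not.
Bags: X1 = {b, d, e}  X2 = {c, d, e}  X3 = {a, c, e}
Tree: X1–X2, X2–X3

Yes; width 2.

Every vertex of G appears in some bag (union = {a, b, c, d, e}); every edge is covered by a bag; and for each vertex v the set of bags containing v is connected in the bag tree. The decomposition is therefore valid. The largest bag has 3 vertices, so the width is 2.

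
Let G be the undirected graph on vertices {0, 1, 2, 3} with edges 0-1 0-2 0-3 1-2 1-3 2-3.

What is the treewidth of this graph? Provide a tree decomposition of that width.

Treewidth 3.
One optimal decomposition is:
Bags: B1 = {0, 1, 2, 3}
Tree: (single bag)

A single bag containing all 4 vertices is trivially a valid decomposition of width 3. Conversely, {0, 1, 2, 3} is a clique of size 4, and the vertices of any clique must share a bag in every tree decomposition; so some bag has ≥ 4 vertices and tw(G) ≥ 3. Therefore the treewidth is 3.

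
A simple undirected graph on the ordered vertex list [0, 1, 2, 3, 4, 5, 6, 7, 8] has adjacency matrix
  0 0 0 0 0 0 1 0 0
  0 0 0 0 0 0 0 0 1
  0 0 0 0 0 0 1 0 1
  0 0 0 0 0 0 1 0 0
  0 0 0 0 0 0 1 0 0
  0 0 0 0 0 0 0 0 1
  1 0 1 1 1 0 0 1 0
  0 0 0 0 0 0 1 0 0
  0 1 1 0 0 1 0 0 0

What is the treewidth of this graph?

A width-1 tree decomposition is:
Bags: B1 = {2, 8}  B2 = {2, 6}  B3 = {1, 8}  B4 = {3, 6}  B5 = {6, 7}  B6 = {0, 6}  B7 = {5, 8}  B8 = {4, 6}
Tree: B1–B2, B1–B3, B2–B4, B4–B5, B2–B6, B1–B7, B2–B8
Every bag has size at most 2, so the width is 2 − 1 = 1 and tw(G) ≤ 1. G has an edge, so its treewidth is at least 1. Hence tw(G) = 1 exactly.

1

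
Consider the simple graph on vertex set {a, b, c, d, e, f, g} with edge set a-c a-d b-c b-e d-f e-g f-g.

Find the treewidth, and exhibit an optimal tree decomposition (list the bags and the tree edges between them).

Treewidth 2.
One optimal decomposition is:
Bags: B1 = {e, f, g}  B2 = {d, e, f}  B3 = {a, d, e}  B4 = {a, c, e}  B5 = {b, c, e}
Tree: B1–B2, B2–B3, B3–B4, B4–B5

The largest bag has 3 vertices, giving width 2; this decomposition certifies tw(G) ≤ 2. The edges e–g–f–d–a–c–b–e form a cycle, so G is not a tree and its treewidth is at least 2. Combining the bounds, tw(G) = 2.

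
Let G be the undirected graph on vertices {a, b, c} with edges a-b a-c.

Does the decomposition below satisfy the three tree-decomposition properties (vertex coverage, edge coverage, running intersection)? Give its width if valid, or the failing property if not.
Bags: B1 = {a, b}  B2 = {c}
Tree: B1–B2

No — edge (a,c) lies in no bag.

A tree decomposition must satisfy three properties: every vertex lies in some bag; for every edge, both endpoints lie together in some bag; and for every vertex, the bags containing it form a connected subtree. Here edge (a,c) lies in no bag, so the decomposition is invalid.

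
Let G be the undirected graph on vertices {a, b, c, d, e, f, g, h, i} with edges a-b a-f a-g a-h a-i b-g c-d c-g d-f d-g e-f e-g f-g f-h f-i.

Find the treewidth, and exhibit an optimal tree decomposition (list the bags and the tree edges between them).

Each bag holds 3 vertices, so the decomposition has width 2, which upper-bounds the treewidth. Conversely, {c, d, g} is a clique of size 3, and the vertices of any clique must share a bag in every tree decomposition; so some bag has ≥ 3 vertices and tw(G) ≥ 2. Hence tw(G) = 2 exactly.

Treewidth 2.
One such decomposition:
Bags: B1 = {a, f, g}  B2 = {d, f, g}  B3 = {a, f, i}  B4 = {a, b, g}  B5 = {c, d, g}  B6 = {a, f, h}  B7 = {e, f, g}
Tree: B1–B2, B1–B3, B1–B4, B2–B5, B3–B6, B1–B7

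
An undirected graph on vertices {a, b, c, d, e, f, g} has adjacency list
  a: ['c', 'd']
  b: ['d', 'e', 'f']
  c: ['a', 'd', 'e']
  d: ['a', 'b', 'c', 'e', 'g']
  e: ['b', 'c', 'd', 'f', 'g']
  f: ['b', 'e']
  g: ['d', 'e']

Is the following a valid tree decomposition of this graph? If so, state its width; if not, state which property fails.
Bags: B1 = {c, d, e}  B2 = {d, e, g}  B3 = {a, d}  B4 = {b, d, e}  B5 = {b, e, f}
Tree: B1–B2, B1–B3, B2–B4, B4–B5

No — edge (c,a) lies in no bag.

A tree decomposition must satisfy three properties: every vertex lies in some bag; for every edge, both endpoints lie together in some bag; and for every vertex, the bags containing it form a connected subtree. Here edge (c,a) lies in no bag, so the decomposition is invalid.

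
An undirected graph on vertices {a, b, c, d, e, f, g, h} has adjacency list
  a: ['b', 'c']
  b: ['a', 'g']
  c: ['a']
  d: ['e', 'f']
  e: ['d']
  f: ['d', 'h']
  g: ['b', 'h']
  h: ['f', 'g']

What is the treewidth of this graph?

1

A width-1 tree decomposition is:
Bags: B1 = {d, e}  B2 = {d, f}  B3 = {f, h}  B4 = {g, h}  B5 = {b, g}  B6 = {a, b}  B7 = {a, c}
Tree: B1–B2, B2–B3, B3–B4, B4–B5, B5–B6, B6–B7
Every bag has size at most 2, so the width is 2 − 1 = 1 and tw(G) ≤ 1. Any graph with an edge has treewidth ≥ 1, and G has the edge e–d. Therefore the treewidth is 1.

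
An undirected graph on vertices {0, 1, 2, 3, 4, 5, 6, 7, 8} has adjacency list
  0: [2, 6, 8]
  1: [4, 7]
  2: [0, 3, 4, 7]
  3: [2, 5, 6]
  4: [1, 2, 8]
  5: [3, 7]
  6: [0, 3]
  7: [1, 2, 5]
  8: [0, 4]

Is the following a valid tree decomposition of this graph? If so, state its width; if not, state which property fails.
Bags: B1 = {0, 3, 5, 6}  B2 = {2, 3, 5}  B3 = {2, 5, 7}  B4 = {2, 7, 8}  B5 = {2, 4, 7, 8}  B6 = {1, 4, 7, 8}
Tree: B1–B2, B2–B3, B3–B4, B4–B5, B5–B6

A tree decomposition must satisfy three properties: every vertex lies in some bag; for every edge, both endpoints lie together in some bag; and for every vertex, the bags containing it form a connected subtree. Here edge (0,2) lies in no bag, so the decomposition is invalid.

No — edge (0,2) lies in no bag.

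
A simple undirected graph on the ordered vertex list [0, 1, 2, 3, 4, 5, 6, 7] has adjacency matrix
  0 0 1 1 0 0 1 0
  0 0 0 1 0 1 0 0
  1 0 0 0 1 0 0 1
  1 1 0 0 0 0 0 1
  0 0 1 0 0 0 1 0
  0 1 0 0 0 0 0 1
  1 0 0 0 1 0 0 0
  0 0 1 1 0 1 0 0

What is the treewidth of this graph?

2

A width-2 tree decomposition is:
Bags: B1 = {2, 4, 6}  B2 = {0, 2, 6}  B3 = {0, 2, 7}  B4 = {0, 3, 7}  B5 = {3, 5, 7}  B6 = {1, 3, 5}
Tree: B1–B2, B2–B3, B3–B4, B4–B5, B5–B6
Every bag has size at most 3, so the width is 3 − 1 = 2 and tw(G) ≤ 2. The edges 4–6–0–2–4 form a cycle, so G is not a tree and its treewidth is at least 2. Combining the bounds, tw(G) = 2.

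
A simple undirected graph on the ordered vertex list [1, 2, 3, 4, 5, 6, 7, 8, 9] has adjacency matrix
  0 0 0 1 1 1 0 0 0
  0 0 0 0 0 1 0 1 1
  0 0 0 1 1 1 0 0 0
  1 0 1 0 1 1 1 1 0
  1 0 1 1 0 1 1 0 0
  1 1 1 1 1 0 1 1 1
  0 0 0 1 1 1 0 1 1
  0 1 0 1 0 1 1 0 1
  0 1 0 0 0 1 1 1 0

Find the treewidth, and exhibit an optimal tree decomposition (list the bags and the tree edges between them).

The largest bag has 4 vertices, giving width 3; this decomposition certifies tw(G) ≤ 3. Conversely, {2, 6, 8, 9} is a clique of size 4, and the vertices of any clique must share a bag in every tree decomposition; so some bag has ≥ 4 vertices and tw(G) ≥ 3. The upper and lower bounds meet at 3, so that is the treewidth.

Treewidth 3.
Bags: B1 = {3, 4, 5, 6}  B2 = {1, 4, 5, 6}  B3 = {4, 5, 6, 7}  B4 = {4, 6, 7, 8}  B5 = {6, 7, 8, 9}  B6 = {2, 6, 8, 9}
Tree: B1–B2, B1–B3, B3–B4, B4–B5, B5–B6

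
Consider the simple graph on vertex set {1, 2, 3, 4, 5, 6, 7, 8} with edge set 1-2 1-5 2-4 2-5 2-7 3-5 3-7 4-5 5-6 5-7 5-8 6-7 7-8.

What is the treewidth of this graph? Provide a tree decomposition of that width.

Treewidth 2.
Bags: B1 = {5, 7, 8}  B2 = {3, 5, 7}  B3 = {2, 5, 7}  B4 = {5, 6, 7}  B5 = {1, 2, 5}  B6 = {2, 4, 5}
Tree: B1–B2, B1–B3, B3–B4, B3–B5, B5–B6

Every bag has size at most 3, so the width is 3 − 1 = 2 and tw(G) ≤ 2. On the other hand G contains the 3-clique {1, 2, 5}. A clique must lie in a single bag of any decomposition, so no decomposition can have width below 2. The upper and lower bounds meet at 2, so that is the treewidth.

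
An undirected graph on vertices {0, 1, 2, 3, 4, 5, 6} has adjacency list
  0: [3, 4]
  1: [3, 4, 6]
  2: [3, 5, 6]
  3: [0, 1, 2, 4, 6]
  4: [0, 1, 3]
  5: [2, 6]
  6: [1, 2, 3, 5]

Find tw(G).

A width-2 tree decomposition is:
Bags: B1 = {2, 3, 6}  B2 = {1, 3, 6}  B3 = {2, 5, 6}  B4 = {1, 3, 4}  B5 = {0, 3, 4}
Tree: B1–B2, B1–B3, B2–B4, B4–B5
Every bag has size at most 3, so the width is 3 − 1 = 2 and tw(G) ≤ 2. Conversely, {0, 3, 4} is a clique of size 3, and the vertices of any clique must share a bag in every tree decomposition; so some bag has ≥ 3 vertices and tw(G) ≥ 2. Combining the bounds, tw(G) = 2.

2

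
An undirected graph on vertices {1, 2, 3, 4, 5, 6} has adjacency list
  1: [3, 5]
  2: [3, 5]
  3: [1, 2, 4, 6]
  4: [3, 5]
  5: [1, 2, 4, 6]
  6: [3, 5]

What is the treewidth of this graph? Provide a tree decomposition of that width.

Treewidth 2.
Bags: B1 = {3, 4, 5}  B2 = {1, 3, 5}  B3 = {3, 5, 6}  B4 = {2, 3, 5}
Tree: B1–B2, B2–B3, B3–B4

The largest bag has 3 vertices, giving width 2; this decomposition certifies tw(G) ≤ 2. The edges 3–4–5–1–3 form a cycle, so G is not a tree and its treewidth is at least 2. Combining the bounds, tw(G) = 2.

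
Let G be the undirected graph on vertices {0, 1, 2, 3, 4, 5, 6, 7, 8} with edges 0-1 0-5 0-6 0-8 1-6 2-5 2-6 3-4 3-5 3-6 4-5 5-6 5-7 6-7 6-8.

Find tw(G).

A width-2 tree decomposition is:
Bags: B1 = {5, 6, 7}  B2 = {0, 5, 6}  B3 = {2, 5, 6}  B4 = {0, 6, 8}  B5 = {3, 5, 6}  B6 = {0, 1, 6}  B7 = {3, 4, 5}
Tree: B1–B2, B1–B3, B2–B4, B2–B5, B4–B6, B5–B7
The largest bag has 3 vertices, giving width 2; this decomposition certifies tw(G) ≤ 2. Conversely, {3, 4, 5} is a clique of size 3, and the vertices of any clique must share a bag in every tree decomposition; so some bag has ≥ 3 vertices and tw(G) ≥ 2. Therefore the treewidth is 2.

2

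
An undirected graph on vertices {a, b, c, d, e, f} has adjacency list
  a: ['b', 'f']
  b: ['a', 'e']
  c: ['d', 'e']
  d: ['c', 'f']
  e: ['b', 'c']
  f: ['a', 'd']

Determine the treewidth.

2

A width-2 tree decomposition is:
Bags: B1 = {c, d, f}  B2 = {c, e, f}  B3 = {b, e, f}  B4 = {a, b, f}
Tree: B1–B2, B2–B3, B3–B4
Each bag holds 3 vertices, so the decomposition has width 2, which upper-bounds the treewidth. Since f–d–c–e–b–a–f is a cycle in G, G is not acyclic. Forests are exactly the graphs of treewidth ≤ 1, so tw(G) ≥ 2. Therefore the treewidth is 2.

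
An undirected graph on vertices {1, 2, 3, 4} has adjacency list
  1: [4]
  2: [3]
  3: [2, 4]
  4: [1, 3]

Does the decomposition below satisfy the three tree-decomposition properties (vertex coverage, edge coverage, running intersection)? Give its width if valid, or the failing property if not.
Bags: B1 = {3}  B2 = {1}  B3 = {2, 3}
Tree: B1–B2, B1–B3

No — vertex 4 appears in no bag.

A tree decomposition must satisfy three properties: every vertex lies in some bag; for every edge, both endpoints lie together in some bag; and for every vertex, the bags containing it form a connected subtree. Here vertex 4 appears in no bag, so the decomposition is invalid.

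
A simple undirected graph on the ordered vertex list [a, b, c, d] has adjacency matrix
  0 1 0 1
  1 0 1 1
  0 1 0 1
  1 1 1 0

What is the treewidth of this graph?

A width-2 tree decomposition is:
Bags: B1 = {a, b, d}  B2 = {b, c, d}
Tree: B1–B2
Every bag has size at most 3, so the width is 3 − 1 = 2 and tw(G) ≤ 2. On the other hand G contains the 3-clique {b, c, d}. A clique must lie in a single bag of any decomposition, so no decomposition can have width below 2. Combining the bounds, tw(G) = 2.

2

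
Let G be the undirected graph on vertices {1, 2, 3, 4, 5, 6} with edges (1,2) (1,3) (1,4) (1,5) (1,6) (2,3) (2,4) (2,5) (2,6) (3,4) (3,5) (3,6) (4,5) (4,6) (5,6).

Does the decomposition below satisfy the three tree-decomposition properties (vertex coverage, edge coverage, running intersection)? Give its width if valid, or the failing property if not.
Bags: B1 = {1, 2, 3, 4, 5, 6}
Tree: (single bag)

Vertex coverage: the bags together contain {1, 2, 3, 4, 5, 6}, the full vertex set. Edge coverage: each edge of G has both endpoints in at least one bag. Running intersection: for every vertex, the bags containing it form a connected subtree. All three properties hold, so this is a valid tree decomposition of width max|bag| − 1 = 5, and hence tw(G) ≤ 5.

Yes; width 5.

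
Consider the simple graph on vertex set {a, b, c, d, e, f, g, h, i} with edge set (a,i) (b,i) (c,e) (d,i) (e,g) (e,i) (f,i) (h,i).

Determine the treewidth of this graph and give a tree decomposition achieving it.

The largest bag has 2 vertices, giving width 1; this decomposition certifies tw(G) ≤ 1. Since G has at least one edge (e.g. a–i), it is not an edgeless graph, so tw(G) ≥ 1. Therefore the treewidth is 1.

Treewidth 1.
Bags: B1 = {a, i}  B2 = {e, i}  B3 = {b, i}  B4 = {f, i}  B5 = {c, e}  B6 = {d, i}  B7 = {e, g}  B8 = {h, i}
Tree: B1–B2, B2–B3, B2–B4, B2–B5, B3–B6, B5–B7, B1–B8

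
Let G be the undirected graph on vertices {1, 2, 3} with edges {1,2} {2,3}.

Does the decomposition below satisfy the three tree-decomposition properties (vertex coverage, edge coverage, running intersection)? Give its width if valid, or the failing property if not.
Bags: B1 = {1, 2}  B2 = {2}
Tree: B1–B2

A tree decomposition must satisfy three properties: every vertex lies in some bag; for every edge, both endpoints lie together in some bag; and for every vertex, the bags containing it form a connected subtree. Here vertex 3 appears in no bag, so the decomposition is invalid.

No — vertex 3 appears in no bag.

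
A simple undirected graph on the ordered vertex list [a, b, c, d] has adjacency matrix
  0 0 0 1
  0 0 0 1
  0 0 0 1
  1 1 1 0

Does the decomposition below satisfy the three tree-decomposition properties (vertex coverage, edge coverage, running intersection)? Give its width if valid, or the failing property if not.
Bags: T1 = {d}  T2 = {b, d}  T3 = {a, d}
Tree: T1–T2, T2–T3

A tree decomposition must satisfy three properties: every vertex lies in some bag; for every edge, both endpoints lie together in some bag; and for every vertex, the bags containing it form a connected subtree. Here vertex c appears in no bag, so the decomposition is invalid.

No — vertex c appears in no bag.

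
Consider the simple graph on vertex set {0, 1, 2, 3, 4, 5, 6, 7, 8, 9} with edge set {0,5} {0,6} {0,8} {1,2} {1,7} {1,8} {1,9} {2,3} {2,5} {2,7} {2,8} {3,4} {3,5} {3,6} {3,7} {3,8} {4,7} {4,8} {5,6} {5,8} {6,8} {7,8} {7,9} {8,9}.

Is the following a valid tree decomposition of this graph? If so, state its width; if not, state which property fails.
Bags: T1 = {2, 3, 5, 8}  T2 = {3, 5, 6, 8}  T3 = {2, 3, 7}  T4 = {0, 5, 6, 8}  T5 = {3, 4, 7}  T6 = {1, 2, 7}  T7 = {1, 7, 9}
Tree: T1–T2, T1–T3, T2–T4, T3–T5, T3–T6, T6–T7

A tree decomposition must satisfy three properties: every vertex lies in some bag; for every edge, both endpoints lie together in some bag; and for every vertex, the bags containing it form a connected subtree. Here edge (8,7) lies in no bag, so the decomposition is invalid.

No — edge (8,7) lies in no bag.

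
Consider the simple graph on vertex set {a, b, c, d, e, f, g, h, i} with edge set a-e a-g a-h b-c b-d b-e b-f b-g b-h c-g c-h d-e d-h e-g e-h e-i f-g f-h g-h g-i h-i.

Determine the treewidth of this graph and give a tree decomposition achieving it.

The largest bag has 4 vertices, giving width 3; this decomposition certifies tw(G) ≤ 3. On the other hand G contains the 4-clique {b, d, e, h}. A clique must lie in a single bag of any decomposition, so no decomposition can have width below 3. Hence tw(G) = 3 exactly.

Treewidth 3.
One such decomposition:
Bags: B1 = {b, f, g, h}  B2 = {b, e, g, h}  B3 = {b, d, e, h}  B4 = {a, e, g, h}  B5 = {e, g, h, i}  B6 = {b, c, g, h}
Tree: B1–B2, B2–B3, B2–B4, B4–B5, B2–B6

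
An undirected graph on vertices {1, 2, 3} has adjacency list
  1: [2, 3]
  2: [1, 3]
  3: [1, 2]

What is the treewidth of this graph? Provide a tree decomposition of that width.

Treewidth 2.
One such decomposition:
Bags: B1 = {1, 2, 3}
Tree: (single bag)

A single bag containing all 3 vertices is trivially a valid decomposition of width 2. Conversely, {1, 2, 3} is a clique of size 3, and the vertices of any clique must share a bag in every tree decomposition; so some bag has ≥ 3 vertices and tw(G) ≥ 2. Combining the bounds, tw(G) = 2.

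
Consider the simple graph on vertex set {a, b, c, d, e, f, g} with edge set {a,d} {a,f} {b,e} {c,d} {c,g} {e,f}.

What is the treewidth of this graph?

A width-1 tree decomposition is:
Bags: B1 = {c, g}  B2 = {c, d}  B3 = {a, d}  B4 = {a, f}  B5 = {e, f}  B6 = {b, e}
Tree: B1–B2, B2–B3, B3–B4, B4–B5, B5–B6
Every bag has size at most 2, so the width is 2 − 1 = 1 and tw(G) ≤ 1. Since G has at least one edge (e.g. g–c), it is not an edgeless graph, so tw(G) ≥ 1. The upper and lower bounds meet at 1, so that is the treewidth.

1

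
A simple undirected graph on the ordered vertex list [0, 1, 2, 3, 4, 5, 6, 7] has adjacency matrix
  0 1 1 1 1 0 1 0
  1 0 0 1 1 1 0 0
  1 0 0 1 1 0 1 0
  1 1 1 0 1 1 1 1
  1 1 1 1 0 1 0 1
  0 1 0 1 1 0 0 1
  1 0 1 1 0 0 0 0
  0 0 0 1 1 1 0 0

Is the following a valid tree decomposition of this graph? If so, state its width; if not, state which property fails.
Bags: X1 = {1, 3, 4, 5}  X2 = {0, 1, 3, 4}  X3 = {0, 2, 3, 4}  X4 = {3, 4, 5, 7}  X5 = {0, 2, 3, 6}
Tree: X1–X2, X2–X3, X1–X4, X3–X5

Checking the three conditions: (i) the bags cover all of {0, 1, 2, 3, 4, 5, 6, 7}; (ii) for each edge, some bag contains both endpoints; (iii) the bags containing any fixed vertex form a subtree. All hold, so the decomposition is valid with width 4 − 1 = 3.

Yes; width 3.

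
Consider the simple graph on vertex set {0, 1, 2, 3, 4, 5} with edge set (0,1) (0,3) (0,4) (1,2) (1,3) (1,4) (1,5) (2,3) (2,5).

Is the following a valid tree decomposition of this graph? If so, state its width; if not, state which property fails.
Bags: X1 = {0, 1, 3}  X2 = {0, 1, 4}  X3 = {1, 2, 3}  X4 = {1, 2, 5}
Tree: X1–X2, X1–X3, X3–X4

Yes; width 2.

Checking the three conditions: (i) the bags cover all of {0, 1, 2, 3, 4, 5}; (ii) for each edge, some bag contains both endpoints; (iii) the bags containing any fixed vertex form a subtree. All hold, so the decomposition is valid with width 3 − 1 = 2.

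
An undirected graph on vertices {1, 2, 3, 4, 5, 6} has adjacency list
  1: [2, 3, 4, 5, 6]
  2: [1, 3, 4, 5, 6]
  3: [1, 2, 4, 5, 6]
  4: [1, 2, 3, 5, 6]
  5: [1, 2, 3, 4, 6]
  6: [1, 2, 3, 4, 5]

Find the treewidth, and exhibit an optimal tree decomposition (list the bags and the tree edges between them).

A single bag containing all 6 vertices is trivially a valid decomposition of width 5. Conversely, {1, 2, 3, 4, 5, 6} is a clique of size 6, and the vertices of any clique must share a bag in every tree decomposition; so some bag has ≥ 6 vertices and tw(G) ≥ 5. Combining the bounds, tw(G) = 5.

Treewidth 5.
Bags: B1 = {1, 2, 3, 4, 5, 6}
Tree: (single bag)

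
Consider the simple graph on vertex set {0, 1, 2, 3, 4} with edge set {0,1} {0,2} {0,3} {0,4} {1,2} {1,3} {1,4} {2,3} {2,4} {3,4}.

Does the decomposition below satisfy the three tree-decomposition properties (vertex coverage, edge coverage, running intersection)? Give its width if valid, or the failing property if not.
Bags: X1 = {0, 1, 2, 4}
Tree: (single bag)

A tree decomposition must satisfy three properties: every vertex lies in some bag; for every edge, both endpoints lie together in some bag; and for every vertex, the bags containing it form a connected subtree. Here vertex 3 appears in no bag, so the decomposition is invalid.

No — vertex 3 appears in no bag.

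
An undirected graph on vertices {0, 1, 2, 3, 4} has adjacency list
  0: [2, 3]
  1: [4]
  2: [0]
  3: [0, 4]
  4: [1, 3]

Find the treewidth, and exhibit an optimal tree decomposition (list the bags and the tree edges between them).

Each bag holds 2 vertices, so the decomposition has width 1, which upper-bounds the treewidth. G has an edge, so its treewidth is at least 1. Combining the bounds, tw(G) = 1.

Treewidth 1.
One optimal decomposition is:
Bags: B1 = {0, 3}  B2 = {3, 4}  B3 = {1, 4}  B4 = {0, 2}
Tree: B1–B2, B2–B3, B1–B4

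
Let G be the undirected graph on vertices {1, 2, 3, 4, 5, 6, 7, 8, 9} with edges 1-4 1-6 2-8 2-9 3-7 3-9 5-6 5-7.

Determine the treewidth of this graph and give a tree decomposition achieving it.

Treewidth 1.
Bags: B1 = {1, 4}  B2 = {1, 6}  B3 = {5, 6}  B4 = {5, 7}  B5 = {3, 7}  B6 = {3, 9}  B7 = {2, 9}  B8 = {2, 8}
Tree: B1–B2, B2–B3, B3–B4, B4–B5, B5–B6, B6–B7, B7–B8

Each bag holds 2 vertices, so the decomposition has width 1, which upper-bounds the treewidth. Any graph with an edge has treewidth ≥ 1, and G has the edge 4–1. The upper and lower bounds meet at 1, so that is the treewidth.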